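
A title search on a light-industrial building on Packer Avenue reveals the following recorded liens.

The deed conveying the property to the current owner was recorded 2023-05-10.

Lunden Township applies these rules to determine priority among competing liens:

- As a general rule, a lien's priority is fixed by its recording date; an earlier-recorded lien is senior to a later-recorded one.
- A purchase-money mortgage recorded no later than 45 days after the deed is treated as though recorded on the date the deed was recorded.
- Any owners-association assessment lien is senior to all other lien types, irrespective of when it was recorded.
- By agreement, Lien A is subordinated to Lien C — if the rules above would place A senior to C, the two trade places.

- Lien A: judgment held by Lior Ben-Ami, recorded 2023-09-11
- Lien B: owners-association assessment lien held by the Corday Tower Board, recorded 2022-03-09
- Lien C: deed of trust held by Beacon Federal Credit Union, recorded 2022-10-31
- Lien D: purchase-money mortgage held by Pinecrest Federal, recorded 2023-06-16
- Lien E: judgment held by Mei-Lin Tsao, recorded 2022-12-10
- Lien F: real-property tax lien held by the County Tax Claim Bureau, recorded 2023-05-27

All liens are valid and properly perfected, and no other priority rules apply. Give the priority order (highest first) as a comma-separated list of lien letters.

B, C, E, D, F, A

Effective dates after the stated exceptions: D's effective date is the deed date, 2023-05-10.
B is an owners-association assessment lien and takes priority over every other lien.
The other liens, earliest effective date first: C (2022-10-31), E (2022-12-10), D (2023-05-10), F (2023-05-27), A (2023-09-11).
A is already junior to C, so the subordination agreement changes nothing.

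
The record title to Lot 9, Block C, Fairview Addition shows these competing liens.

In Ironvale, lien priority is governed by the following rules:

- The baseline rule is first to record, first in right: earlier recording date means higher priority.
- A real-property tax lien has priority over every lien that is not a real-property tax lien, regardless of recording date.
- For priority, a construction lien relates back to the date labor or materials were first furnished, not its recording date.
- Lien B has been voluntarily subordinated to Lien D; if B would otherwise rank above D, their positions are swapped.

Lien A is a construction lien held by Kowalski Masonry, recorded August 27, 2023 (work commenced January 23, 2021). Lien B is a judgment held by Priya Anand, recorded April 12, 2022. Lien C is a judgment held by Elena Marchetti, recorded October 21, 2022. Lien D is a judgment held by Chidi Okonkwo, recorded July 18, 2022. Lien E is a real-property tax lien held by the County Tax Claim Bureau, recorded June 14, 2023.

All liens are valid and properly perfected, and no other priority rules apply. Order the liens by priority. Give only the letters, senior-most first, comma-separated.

Adjusting effective dates: A relates back to January 23, 2021 (work commenced).
E is a real-property tax lien, so it outranks all other liens regardless of date.
Among the remaining liens, by effective date: A (January 23, 2021), B (April 12, 2022), D (July 18, 2022), C (October 21, 2022).
B would otherwise be senior to D, so under the subordination agreement B and D exchange positions.

E, A, D, B, C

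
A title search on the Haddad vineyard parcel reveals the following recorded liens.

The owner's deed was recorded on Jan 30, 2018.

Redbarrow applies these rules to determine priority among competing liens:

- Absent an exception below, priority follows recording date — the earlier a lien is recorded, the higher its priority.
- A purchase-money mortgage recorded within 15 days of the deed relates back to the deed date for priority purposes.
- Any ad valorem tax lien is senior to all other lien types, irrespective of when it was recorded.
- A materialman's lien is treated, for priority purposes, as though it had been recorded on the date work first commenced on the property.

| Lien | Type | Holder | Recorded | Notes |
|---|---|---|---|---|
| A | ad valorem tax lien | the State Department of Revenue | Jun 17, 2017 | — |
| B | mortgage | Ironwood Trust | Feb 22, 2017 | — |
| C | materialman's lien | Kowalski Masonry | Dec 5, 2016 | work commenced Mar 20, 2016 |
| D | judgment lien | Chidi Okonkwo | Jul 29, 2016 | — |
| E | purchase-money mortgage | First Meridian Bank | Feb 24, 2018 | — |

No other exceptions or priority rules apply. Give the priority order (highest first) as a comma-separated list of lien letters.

First, effective dates: C's effective date is Mar 20, 2016, when work began; E missed the 15-day window (25 days after the deed), so its recording date stands.
A is an ad valorem tax lien and takes priority over every other lien.
Among the remaining liens, by effective date: C (Mar 20, 2016), D (Jul 29, 2016), B (Feb 22, 2017), E (Feb 24, 2018).

A, C, D, B, E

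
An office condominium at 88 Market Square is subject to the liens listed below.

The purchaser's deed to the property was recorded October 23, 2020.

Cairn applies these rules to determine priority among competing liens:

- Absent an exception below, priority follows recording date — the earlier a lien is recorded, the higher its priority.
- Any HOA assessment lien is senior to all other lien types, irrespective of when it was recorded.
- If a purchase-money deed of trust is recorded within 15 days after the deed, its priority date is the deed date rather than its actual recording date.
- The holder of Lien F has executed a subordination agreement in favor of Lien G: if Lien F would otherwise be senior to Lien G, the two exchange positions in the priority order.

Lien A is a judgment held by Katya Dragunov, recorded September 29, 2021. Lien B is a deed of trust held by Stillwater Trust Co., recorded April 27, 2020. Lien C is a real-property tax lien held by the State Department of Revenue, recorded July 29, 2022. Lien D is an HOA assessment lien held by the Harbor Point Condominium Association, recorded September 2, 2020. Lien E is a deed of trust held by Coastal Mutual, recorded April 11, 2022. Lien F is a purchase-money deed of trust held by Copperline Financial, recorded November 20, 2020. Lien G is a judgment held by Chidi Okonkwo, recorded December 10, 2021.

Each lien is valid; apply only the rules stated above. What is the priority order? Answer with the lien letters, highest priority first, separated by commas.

Effective dates after the stated exceptions: F was recorded 28 days after the deed, outside the 15-day window, so it keeps its recording date.
D, as an HOA assessment lien, has superpriority and ranks first.
Among the remaining liens, by effective date: B (April 27, 2020), F (November 20, 2020), A (September 29, 2021), G (December 10, 2021), E (April 11, 2022), C (July 29, 2022).
F is senior to G before the subordination, so the two trade places.

D, B, G, A, F, E, C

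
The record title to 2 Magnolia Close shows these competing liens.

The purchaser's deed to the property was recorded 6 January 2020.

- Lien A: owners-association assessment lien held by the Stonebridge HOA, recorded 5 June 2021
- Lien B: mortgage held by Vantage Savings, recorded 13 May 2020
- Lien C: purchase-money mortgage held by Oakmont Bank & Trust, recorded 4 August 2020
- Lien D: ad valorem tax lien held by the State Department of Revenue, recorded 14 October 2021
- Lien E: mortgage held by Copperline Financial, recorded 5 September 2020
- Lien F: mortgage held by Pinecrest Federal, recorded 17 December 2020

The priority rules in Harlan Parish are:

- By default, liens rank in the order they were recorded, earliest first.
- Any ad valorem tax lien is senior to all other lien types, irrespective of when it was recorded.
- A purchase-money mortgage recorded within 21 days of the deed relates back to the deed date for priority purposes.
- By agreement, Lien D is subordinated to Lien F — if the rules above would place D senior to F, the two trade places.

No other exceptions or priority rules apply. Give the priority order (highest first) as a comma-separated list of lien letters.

First, effective dates: C missed the 21-day window (211 days after the deed), so its recording date stands.
D, as an ad valorem tax lien, has superpriority and ranks first.
Among the remaining liens, by effective date: B (13 May 2020), C (4 August 2020), E (5 September 2020), F (17 December 2020), A (5 June 2021).
D is senior to F before the subordination, so the two trade places.

F, B, C, E, D, A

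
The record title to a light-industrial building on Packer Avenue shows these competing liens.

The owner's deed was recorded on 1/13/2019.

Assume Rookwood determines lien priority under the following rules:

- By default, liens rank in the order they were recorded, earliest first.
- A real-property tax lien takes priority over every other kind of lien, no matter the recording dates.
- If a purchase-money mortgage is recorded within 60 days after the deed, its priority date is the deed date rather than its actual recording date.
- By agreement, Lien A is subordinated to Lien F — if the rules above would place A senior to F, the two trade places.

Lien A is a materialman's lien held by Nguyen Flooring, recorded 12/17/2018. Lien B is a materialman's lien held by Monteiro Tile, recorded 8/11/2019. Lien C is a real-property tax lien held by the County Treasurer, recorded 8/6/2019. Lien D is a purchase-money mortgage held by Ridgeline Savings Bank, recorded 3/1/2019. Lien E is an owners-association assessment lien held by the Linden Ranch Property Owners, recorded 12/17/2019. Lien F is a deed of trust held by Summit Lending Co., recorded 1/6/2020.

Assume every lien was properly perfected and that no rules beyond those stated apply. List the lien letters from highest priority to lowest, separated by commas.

Effective dates: D was recorded within the 60-day window, so its effective date is the deed date 1/13/2019.
As a real-property tax lien, C is senior to every other lien.
The other liens, earliest effective date first: A (12/17/2018), D (1/13/2019), B (8/11/2019), E (12/17/2019), F (1/6/2020).
Because A would otherwise rank above F, the subordination swaps them.

C, F, D, B, E, A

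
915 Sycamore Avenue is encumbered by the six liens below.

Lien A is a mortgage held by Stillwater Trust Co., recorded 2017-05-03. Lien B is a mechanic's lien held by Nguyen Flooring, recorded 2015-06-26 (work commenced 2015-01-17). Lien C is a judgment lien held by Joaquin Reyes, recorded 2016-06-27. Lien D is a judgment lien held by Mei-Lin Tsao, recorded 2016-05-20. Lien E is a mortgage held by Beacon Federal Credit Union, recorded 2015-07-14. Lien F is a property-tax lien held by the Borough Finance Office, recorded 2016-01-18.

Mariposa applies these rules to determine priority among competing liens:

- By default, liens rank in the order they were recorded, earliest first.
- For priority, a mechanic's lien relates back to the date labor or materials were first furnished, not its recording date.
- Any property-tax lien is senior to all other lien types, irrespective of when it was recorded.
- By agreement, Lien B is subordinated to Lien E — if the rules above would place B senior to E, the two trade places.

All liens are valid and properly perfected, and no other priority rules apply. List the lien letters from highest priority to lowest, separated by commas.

F, E, B, D, C, A

First, effective dates: B is treated as recorded 2015-01-17, the work-commencement date.
F is a property-tax lien, so it outranks all other liens regardless of date.
Ordering the rest by effective date: B (2015-01-17), E (2015-07-14), D (2016-05-20), C (2016-06-27), A (2017-05-03).
Because B would otherwise rank above E, the subordination swaps them.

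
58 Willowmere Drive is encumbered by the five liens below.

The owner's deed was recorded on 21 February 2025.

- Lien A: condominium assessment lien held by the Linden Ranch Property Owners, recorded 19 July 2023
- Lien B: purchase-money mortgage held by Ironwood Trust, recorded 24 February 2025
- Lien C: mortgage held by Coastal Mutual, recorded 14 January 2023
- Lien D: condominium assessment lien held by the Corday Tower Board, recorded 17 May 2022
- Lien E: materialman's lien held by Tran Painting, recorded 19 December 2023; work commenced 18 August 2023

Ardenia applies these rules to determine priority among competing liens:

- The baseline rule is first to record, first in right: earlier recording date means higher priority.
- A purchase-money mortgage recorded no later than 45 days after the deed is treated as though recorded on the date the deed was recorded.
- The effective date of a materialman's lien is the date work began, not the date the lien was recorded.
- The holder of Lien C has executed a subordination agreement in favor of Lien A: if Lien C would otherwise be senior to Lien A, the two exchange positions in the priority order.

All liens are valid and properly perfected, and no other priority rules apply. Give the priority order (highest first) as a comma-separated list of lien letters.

Effective dates after the stated exceptions: B's effective date is the deed date, 21 February 2025; E relates back to 18 August 2023 (work commenced).
By effective date: D (17 May 2022), C (14 January 2023), A (19 July 2023), E (18 August 2023), B (21 February 2025).
C would otherwise be senior to A, so under the subordination agreement C and A exchange positions.

D, A, C, E, B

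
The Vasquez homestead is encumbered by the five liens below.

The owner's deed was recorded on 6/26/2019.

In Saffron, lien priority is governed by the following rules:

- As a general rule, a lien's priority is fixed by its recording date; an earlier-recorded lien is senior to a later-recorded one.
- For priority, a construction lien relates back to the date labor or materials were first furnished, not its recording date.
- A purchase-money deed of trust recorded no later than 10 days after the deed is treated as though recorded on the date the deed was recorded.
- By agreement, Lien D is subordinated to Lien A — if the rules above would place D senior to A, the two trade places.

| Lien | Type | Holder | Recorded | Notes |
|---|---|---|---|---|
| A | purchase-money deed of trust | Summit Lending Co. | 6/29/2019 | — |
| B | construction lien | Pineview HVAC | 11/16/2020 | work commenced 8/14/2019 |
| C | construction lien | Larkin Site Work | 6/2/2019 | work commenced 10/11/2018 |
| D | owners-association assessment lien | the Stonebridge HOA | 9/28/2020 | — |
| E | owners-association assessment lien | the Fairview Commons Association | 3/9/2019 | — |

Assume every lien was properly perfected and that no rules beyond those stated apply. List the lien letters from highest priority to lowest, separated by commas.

C, E, A, B, D

Effective dates: A was recorded within the 10-day window, so its effective date is the deed date 6/26/2019; B relates back to 8/14/2019 (work commenced); C is treated as recorded 10/11/2018, the work-commencement date.
By effective date, earliest first: C (10/11/2018), E (3/9/2019), A (6/26/2019), B (8/14/2019), D (9/28/2020).
D is already junior to A, so the subordination agreement changes nothing.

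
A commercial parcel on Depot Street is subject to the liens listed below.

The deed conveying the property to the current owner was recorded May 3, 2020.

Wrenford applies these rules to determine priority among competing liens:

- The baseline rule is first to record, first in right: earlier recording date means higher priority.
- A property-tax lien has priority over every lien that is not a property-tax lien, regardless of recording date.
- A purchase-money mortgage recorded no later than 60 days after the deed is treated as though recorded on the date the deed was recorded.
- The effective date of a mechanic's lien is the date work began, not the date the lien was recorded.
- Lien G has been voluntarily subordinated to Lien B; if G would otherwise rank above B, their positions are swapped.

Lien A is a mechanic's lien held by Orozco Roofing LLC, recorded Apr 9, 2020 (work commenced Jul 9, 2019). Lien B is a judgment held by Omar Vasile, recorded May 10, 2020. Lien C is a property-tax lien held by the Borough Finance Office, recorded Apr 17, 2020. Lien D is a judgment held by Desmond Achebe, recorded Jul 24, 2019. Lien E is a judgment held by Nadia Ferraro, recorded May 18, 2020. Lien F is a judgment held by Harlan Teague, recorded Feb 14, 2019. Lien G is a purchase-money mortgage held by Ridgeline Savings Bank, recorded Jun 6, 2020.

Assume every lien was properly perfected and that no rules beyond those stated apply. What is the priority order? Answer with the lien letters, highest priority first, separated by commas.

Adjusting effective dates: A's effective date is Jul 9, 2019, when work began; G's effective date is the deed date, May 3, 2020.
As a property-tax lien, C is senior to every other lien.
Remaining liens by effective date: F (Feb 14, 2019), A (Jul 9, 2019), D (Jul 24, 2019), G (May 3, 2020), B (May 10, 2020), E (May 18, 2020).
G is senior to B before the subordination, so the two trade places.

C, F, A, D, B, G, E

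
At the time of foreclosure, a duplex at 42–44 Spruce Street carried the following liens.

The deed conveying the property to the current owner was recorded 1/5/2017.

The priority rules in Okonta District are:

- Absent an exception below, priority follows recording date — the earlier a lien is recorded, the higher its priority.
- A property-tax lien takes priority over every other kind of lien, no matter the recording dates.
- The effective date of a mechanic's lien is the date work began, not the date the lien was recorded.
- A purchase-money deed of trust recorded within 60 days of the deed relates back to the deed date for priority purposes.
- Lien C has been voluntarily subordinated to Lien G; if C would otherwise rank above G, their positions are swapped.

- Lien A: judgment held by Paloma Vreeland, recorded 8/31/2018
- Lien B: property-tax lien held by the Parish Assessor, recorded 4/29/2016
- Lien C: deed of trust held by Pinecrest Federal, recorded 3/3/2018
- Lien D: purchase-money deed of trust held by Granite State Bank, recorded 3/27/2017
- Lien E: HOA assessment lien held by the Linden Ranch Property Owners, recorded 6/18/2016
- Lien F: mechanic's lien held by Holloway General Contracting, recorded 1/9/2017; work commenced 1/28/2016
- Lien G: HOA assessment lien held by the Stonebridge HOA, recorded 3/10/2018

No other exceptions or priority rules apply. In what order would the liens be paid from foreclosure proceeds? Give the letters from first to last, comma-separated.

B, F, E, D, G, C, A

Adjusting effective dates: D was recorded 81 days after the deed — beyond 60 days — so no relation-back applies; F's effective date is 1/28/2016, when work began.
B is a property-tax lien, so it outranks all other liens regardless of date.
Among the remaining liens, by effective date: F (1/28/2016), E (6/18/2016), D (3/27/2017), C (3/3/2018), G (3/10/2018), A (8/31/2018).
The subordination applies — C was senior to G — so C and G swap.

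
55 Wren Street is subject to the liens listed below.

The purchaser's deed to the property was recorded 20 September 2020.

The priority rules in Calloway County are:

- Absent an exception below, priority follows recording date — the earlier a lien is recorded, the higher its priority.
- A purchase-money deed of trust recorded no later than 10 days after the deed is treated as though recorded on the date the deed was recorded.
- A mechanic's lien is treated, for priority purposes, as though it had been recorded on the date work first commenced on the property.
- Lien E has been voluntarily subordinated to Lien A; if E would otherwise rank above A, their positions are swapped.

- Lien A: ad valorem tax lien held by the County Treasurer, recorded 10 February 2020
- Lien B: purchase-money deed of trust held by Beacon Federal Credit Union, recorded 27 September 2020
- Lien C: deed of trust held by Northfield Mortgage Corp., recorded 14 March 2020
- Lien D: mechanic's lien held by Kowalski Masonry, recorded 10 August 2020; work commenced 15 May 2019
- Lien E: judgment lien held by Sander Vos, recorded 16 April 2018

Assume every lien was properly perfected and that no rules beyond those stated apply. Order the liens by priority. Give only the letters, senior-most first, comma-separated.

Effective dates after the stated exceptions: B was recorded within the 10-day window, so its effective date is the deed date 20 September 2020; D's effective date is 15 May 2019, when work began.
Ordering by effective date: E (16 April 2018), D (15 May 2019), A (10 February 2020), C (14 March 2020), B (20 September 2020).
Because E would otherwise rank above A, the subordination swaps them.

A, D, E, C, B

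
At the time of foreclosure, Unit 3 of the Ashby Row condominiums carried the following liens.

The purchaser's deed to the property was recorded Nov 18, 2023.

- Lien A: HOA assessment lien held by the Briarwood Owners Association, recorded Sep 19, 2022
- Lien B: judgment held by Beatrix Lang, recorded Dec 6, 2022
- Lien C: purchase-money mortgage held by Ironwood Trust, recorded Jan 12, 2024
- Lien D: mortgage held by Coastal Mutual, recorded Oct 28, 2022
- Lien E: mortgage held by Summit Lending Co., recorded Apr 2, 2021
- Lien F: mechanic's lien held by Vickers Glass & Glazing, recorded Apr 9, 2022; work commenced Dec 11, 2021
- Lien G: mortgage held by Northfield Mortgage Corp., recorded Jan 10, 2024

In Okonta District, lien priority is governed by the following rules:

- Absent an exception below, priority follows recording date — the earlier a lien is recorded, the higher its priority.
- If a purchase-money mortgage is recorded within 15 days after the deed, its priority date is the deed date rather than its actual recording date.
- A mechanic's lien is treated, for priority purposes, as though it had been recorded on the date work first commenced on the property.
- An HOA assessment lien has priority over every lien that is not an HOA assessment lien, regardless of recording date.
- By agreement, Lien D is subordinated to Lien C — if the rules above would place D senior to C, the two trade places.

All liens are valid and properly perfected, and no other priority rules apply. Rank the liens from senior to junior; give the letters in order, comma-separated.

Effective dates: C was recorded 55 days after the deed — beyond 15 days — so no relation-back applies; F is treated as recorded Dec 11, 2021, the work-commencement date.
A is an HOA assessment lien and takes priority over every other lien.
Remaining liens by effective date: E (Apr 2, 2021), F (Dec 11, 2021), D (Oct 28, 2022), B (Dec 6, 2022), G (Jan 10, 2024), C (Jan 12, 2024).
D is senior to C before the subordination, so the two trade places.

A, E, F, C, B, G, D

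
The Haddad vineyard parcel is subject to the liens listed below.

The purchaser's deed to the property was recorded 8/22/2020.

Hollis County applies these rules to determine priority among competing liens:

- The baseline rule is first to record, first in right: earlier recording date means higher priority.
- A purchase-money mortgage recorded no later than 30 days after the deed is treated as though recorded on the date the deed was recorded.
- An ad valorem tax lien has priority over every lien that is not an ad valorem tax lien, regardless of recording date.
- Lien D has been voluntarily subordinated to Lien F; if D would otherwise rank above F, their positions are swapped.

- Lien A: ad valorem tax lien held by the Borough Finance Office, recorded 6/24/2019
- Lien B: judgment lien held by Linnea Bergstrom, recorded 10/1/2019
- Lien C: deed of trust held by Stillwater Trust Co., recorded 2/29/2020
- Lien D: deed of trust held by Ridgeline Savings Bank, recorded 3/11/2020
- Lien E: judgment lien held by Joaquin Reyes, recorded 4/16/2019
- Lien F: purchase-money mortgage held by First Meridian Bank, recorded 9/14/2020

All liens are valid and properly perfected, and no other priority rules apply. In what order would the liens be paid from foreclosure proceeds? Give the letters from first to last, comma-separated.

A, E, B, C, F, D

Effective dates: F's effective date is the deed date, 8/22/2020.
As an ad valorem tax lien, A is senior to every other lien.
Among the remaining liens, by effective date: E (4/16/2019), B (10/1/2019), C (2/29/2020), D (3/11/2020), F (8/22/2020).
D would otherwise be senior to F, so under the subordination agreement D and F exchange positions.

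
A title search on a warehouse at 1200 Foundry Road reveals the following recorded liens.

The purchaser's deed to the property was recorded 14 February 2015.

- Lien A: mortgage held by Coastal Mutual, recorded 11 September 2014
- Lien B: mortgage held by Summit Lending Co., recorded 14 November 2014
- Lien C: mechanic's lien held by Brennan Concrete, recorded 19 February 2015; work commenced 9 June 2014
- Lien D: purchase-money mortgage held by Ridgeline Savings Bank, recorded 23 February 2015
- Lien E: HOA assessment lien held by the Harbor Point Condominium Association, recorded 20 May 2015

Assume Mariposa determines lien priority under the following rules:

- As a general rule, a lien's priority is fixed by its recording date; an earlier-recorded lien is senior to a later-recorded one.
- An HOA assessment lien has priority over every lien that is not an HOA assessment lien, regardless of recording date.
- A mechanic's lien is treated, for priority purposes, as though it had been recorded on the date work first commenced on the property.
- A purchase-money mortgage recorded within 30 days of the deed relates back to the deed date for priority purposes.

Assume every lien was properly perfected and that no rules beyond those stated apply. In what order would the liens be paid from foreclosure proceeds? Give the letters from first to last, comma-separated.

E, C, A, B, D

Effective dates: C is treated as recorded 9 June 2014, the work-commencement date; D's effective date is the deed date, 14 February 2015.
E is an HOA assessment lien and takes priority over every other lien.
Among the remaining liens, by effective date: C (9 June 2014), A (11 September 2014), B (14 November 2014), D (14 February 2015).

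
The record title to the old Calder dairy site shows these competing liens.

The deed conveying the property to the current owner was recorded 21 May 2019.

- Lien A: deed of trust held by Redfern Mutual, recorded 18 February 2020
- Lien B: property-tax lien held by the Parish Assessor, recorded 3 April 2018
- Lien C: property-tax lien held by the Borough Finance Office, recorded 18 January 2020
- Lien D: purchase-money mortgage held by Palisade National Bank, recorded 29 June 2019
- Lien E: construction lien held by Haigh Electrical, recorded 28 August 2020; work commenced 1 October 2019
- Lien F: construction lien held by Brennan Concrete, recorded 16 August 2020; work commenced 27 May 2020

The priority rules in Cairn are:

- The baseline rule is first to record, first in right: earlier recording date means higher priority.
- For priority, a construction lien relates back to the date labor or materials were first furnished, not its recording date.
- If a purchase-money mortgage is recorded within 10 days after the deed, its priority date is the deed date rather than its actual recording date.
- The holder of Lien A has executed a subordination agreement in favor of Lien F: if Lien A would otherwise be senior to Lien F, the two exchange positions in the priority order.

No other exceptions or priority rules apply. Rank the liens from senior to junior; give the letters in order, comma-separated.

Adjusting effective dates: D was recorded 39 days after the deed, outside the 10-day window, so it keeps its recording date; E is treated as recorded 1 October 2019, the work-commencement date; F is treated as recorded 27 May 2020, the work-commencement date.
Ordering by effective date: B (3 April 2018), D (29 June 2019), E (1 October 2019), C (18 January 2020), A (18 February 2020), F (27 May 2020).
A would otherwise be senior to F, so under the subordination agreement A and F exchange positions.

B, D, E, C, F, A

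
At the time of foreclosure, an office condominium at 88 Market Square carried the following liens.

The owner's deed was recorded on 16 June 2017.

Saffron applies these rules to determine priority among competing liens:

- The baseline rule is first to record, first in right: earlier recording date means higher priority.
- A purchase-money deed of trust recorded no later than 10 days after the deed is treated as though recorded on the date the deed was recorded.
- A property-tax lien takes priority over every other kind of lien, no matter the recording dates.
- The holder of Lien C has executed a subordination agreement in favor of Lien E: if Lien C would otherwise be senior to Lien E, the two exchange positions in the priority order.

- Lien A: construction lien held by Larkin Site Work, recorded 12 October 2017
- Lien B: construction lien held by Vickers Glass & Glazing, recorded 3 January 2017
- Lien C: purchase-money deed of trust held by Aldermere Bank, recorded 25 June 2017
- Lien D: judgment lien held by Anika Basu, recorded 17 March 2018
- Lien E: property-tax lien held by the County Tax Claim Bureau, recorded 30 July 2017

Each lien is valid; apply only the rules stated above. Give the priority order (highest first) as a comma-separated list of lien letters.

First, effective dates: C was recorded within the 10-day window, so its effective date is the deed date 16 June 2017.
As a property-tax lien, E is senior to every other lien.
Remaining liens by effective date: B (3 January 2017), C (16 June 2017), A (12 October 2017), D (17 March 2018).
C already ranks below E; the subordination has no effect.

E, B, C, A, D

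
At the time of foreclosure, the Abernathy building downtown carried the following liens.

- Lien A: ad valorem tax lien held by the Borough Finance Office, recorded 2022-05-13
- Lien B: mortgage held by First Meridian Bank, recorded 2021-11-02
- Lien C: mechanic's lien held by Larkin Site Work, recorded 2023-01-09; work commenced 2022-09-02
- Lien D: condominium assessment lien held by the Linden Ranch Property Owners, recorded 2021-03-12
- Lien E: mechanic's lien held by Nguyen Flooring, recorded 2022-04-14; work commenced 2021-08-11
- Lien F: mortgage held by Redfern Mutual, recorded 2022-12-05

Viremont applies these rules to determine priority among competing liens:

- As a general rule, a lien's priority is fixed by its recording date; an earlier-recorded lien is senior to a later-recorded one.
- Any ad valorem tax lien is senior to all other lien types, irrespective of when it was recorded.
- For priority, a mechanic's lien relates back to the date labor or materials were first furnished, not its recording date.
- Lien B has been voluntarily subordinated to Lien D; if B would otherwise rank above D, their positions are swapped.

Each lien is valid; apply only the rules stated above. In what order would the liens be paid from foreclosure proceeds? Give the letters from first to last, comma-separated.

A, D, E, B, C, F

Effective dates after the stated exceptions: C's effective date is 2022-09-02, when work began; E relates back to 2021-08-11 (work commenced).
A is an ad valorem tax lien and takes priority over every other lien.
Among the remaining liens, by effective date: D (2021-03-12), E (2021-08-11), B (2021-11-02), C (2022-09-02), F (2022-12-05).
B is already junior to D, so the subordination agreement changes nothing.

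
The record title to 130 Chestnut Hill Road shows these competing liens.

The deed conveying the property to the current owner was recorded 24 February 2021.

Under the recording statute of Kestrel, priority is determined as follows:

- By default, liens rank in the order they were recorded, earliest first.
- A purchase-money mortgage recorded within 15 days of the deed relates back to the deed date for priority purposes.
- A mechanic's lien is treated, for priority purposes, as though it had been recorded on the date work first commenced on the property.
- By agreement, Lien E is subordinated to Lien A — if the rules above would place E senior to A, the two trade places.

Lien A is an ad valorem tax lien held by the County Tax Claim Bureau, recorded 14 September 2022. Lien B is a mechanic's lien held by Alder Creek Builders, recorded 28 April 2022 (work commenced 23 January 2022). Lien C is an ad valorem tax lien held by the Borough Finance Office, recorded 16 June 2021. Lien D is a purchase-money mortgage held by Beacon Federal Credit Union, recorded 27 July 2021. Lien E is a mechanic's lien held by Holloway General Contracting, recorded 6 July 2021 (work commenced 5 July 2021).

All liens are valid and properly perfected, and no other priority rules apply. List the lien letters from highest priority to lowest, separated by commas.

C, A, D, B, E

Adjusting effective dates: B's effective date is 23 January 2022, when work began; D missed the 15-day window (153 days after the deed), so its recording date stands; E relates back to 5 July 2021 (work commenced).
By effective date, earliest first: C (16 June 2021), E (5 July 2021), D (27 July 2021), B (23 January 2022), A (14 September 2022).
E is senior to A before the subordination, so the two trade places.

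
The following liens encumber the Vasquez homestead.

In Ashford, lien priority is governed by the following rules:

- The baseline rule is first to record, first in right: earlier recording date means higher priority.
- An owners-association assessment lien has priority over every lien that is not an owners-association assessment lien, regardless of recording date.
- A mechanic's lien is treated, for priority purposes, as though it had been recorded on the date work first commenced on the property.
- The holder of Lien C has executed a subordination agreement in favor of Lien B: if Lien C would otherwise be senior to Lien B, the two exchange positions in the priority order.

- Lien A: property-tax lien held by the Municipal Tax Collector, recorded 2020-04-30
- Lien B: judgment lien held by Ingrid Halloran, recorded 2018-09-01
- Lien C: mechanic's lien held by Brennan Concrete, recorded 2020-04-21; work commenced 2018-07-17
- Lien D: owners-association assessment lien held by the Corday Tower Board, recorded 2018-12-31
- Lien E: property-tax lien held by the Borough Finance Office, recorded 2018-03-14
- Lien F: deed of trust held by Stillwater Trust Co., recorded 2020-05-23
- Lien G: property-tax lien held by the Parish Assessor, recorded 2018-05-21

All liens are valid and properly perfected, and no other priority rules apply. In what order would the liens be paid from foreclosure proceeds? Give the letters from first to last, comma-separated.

Effective dates: C relates back to 2018-07-17 (work commenced).
D is an owners-association assessment lien and takes priority over every other lien.
The other liens, earliest effective date first: E (2018-03-14), G (2018-05-21), C (2018-07-17), B (2018-09-01), A (2020-04-30), F (2020-05-23).
The subordination applies — C was senior to B — so C and B swap.

D, E, G, B, C, A, F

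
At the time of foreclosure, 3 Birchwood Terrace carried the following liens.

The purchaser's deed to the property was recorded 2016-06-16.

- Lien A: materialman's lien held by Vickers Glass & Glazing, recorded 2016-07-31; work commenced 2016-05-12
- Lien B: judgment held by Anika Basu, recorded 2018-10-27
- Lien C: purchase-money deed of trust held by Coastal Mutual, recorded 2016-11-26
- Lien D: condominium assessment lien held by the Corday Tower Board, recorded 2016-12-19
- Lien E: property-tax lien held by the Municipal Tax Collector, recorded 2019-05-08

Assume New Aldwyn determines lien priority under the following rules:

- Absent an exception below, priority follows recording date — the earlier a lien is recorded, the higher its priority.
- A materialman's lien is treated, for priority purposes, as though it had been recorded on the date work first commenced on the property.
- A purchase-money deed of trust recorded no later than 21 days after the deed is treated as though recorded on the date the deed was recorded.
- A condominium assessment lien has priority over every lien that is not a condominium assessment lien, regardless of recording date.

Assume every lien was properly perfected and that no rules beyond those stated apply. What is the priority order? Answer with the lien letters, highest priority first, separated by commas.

Effective dates: A relates back to 2016-05-12 (work commenced); C was recorded 163 days after the deed — beyond 21 days — so no relation-back applies.
D is a condominium assessment lien and takes priority over every other lien.
Remaining liens by effective date: A (2016-05-12), C (2016-11-26), B (2018-10-27), E (2019-05-08).

D, A, C, B, E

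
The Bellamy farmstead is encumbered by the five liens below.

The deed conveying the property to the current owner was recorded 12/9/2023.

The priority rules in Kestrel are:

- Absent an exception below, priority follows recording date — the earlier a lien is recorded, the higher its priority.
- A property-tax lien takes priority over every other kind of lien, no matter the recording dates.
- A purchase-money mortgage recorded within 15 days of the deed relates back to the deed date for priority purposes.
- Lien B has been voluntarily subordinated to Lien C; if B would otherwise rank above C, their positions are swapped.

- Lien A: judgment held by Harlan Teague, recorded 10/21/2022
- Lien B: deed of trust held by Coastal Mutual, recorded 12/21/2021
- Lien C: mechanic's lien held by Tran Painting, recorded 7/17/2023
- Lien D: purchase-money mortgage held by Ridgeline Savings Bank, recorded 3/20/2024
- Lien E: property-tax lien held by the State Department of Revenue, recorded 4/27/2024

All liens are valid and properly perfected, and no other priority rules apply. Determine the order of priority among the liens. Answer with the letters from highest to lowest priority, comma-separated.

E, C, A, B, D

First, effective dates: D was recorded 102 days after the deed, outside the 15-day window, so it keeps its recording date.
E, as a property-tax lien, has superpriority and ranks first.
Ordering the rest by effective date: B (12/21/2021), A (10/21/2022), C (7/17/2023), D (3/20/2024).
Because B would otherwise rank above C, the subordination swaps them.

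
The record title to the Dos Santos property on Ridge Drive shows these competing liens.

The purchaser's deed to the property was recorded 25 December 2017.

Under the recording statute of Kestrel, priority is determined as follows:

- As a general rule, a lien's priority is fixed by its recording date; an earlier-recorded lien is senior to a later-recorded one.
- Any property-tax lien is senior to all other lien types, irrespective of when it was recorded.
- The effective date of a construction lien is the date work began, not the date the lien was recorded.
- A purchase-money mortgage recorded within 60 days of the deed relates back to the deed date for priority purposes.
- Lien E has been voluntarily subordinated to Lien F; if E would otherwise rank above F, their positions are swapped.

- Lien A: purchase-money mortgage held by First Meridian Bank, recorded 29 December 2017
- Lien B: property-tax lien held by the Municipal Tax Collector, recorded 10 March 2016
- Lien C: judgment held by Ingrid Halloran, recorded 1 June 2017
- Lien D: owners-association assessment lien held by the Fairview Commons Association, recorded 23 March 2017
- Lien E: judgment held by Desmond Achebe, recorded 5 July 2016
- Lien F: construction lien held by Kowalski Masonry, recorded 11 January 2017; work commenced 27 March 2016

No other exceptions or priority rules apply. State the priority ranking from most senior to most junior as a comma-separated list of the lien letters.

Effective dates: A was recorded within the 60-day window, so its effective date is the deed date 25 December 2017; F is treated as recorded 27 March 2016, the work-commencement date.
B, as a property-tax lien, has superpriority and ranks first.
Ordering the rest by effective date: F (27 March 2016), E (5 July 2016), D (23 March 2017), C (1 June 2017), A (25 December 2017).
E already ranks below F; the subordination has no effect.

B, F, E, D, C, A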